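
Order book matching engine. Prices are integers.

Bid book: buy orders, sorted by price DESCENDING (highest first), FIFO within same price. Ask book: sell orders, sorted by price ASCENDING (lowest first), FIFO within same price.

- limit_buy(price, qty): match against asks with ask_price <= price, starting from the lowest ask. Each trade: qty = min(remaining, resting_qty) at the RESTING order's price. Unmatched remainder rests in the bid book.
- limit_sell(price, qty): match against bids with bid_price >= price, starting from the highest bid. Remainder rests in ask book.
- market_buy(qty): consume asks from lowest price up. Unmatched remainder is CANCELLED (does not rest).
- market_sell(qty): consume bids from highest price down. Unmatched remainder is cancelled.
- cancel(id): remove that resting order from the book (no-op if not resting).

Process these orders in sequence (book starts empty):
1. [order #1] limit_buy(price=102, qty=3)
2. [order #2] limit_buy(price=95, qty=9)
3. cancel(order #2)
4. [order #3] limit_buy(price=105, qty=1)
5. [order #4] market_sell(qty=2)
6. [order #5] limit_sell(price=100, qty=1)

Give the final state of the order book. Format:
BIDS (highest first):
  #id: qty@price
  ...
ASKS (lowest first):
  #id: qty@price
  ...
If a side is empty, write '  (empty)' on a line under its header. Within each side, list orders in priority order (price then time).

After op 1 [order #1] limit_buy(price=102, qty=3): fills=none; bids=[#1:3@102] asks=[-]
After op 2 [order #2] limit_buy(price=95, qty=9): fills=none; bids=[#1:3@102 #2:9@95] asks=[-]
After op 3 cancel(order #2): fills=none; bids=[#1:3@102] asks=[-]
After op 4 [order #3] limit_buy(price=105, qty=1): fills=none; bids=[#3:1@105 #1:3@102] asks=[-]
After op 5 [order #4] market_sell(qty=2): fills=#3x#4:1@105 #1x#4:1@102; bids=[#1:2@102] asks=[-]
After op 6 [order #5] limit_sell(price=100, qty=1): fills=#1x#5:1@102; bids=[#1:1@102] asks=[-]

Answer: BIDS (highest first):
  #1: 1@102
ASKS (lowest first):
  (empty)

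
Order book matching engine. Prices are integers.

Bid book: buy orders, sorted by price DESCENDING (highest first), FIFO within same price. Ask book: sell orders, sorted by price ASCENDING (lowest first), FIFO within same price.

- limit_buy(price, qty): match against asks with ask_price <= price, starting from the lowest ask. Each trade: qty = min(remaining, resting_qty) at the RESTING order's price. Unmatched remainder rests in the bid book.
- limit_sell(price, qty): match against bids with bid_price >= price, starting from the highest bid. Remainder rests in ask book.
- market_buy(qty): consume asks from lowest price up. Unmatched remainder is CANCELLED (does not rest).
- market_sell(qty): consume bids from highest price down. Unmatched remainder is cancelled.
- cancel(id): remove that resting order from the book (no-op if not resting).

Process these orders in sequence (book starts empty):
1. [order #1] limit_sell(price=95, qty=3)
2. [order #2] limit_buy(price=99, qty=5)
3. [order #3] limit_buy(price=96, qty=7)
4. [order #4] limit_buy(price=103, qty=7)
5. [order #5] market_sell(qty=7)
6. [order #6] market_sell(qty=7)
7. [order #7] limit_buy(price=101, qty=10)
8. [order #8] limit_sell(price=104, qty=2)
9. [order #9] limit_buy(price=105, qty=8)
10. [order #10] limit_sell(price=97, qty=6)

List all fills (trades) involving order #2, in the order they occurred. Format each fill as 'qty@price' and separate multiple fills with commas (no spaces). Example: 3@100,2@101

After op 1 [order #1] limit_sell(price=95, qty=3): fills=none; bids=[-] asks=[#1:3@95]
After op 2 [order #2] limit_buy(price=99, qty=5): fills=#2x#1:3@95; bids=[#2:2@99] asks=[-]
After op 3 [order #3] limit_buy(price=96, qty=7): fills=none; bids=[#2:2@99 #3:7@96] asks=[-]
After op 4 [order #4] limit_buy(price=103, qty=7): fills=none; bids=[#4:7@103 #2:2@99 #3:7@96] asks=[-]
After op 5 [order #5] market_sell(qty=7): fills=#4x#5:7@103; bids=[#2:2@99 #3:7@96] asks=[-]
After op 6 [order #6] market_sell(qty=7): fills=#2x#6:2@99 #3x#6:5@96; bids=[#3:2@96] asks=[-]
After op 7 [order #7] limit_buy(price=101, qty=10): fills=none; bids=[#7:10@101 #3:2@96] asks=[-]
After op 8 [order #8] limit_sell(price=104, qty=2): fills=none; bids=[#7:10@101 #3:2@96] asks=[#8:2@104]
After op 9 [order #9] limit_buy(price=105, qty=8): fills=#9x#8:2@104; bids=[#9:6@105 #7:10@101 #3:2@96] asks=[-]
After op 10 [order #10] limit_sell(price=97, qty=6): fills=#9x#10:6@105; bids=[#7:10@101 #3:2@96] asks=[-]

Answer: 3@95,2@99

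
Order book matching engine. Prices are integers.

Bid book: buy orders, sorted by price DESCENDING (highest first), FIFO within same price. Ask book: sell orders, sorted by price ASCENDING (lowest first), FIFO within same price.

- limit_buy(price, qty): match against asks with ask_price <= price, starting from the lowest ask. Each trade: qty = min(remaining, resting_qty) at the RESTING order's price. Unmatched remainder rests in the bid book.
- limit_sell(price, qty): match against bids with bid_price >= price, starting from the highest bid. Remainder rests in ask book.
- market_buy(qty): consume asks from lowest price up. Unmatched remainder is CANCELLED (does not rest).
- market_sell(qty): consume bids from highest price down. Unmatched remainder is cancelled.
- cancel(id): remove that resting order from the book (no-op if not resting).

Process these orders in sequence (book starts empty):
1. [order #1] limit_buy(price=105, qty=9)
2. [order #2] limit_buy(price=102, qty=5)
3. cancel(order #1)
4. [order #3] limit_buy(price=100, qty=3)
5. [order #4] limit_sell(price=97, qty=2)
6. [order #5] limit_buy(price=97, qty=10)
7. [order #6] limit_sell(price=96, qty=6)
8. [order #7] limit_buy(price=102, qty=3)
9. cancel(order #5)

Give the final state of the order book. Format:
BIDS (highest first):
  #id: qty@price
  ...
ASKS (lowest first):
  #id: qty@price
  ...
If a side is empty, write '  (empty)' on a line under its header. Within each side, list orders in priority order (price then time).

Answer: BIDS (highest first):
  #7: 3@102
ASKS (lowest first):
  (empty)

Derivation:
After op 1 [order #1] limit_buy(price=105, qty=9): fills=none; bids=[#1:9@105] asks=[-]
After op 2 [order #2] limit_buy(price=102, qty=5): fills=none; bids=[#1:9@105 #2:5@102] asks=[-]
After op 3 cancel(order #1): fills=none; bids=[#2:5@102] asks=[-]
After op 4 [order #3] limit_buy(price=100, qty=3): fills=none; bids=[#2:5@102 #3:3@100] asks=[-]
After op 5 [order #4] limit_sell(price=97, qty=2): fills=#2x#4:2@102; bids=[#2:3@102 #3:3@100] asks=[-]
After op 6 [order #5] limit_buy(price=97, qty=10): fills=none; bids=[#2:3@102 #3:3@100 #5:10@97] asks=[-]
After op 7 [order #6] limit_sell(price=96, qty=6): fills=#2x#6:3@102 #3x#6:3@100; bids=[#5:10@97] asks=[-]
After op 8 [order #7] limit_buy(price=102, qty=3): fills=none; bids=[#7:3@102 #5:10@97] asks=[-]
After op 9 cancel(order #5): fills=none; bids=[#7:3@102] asks=[-]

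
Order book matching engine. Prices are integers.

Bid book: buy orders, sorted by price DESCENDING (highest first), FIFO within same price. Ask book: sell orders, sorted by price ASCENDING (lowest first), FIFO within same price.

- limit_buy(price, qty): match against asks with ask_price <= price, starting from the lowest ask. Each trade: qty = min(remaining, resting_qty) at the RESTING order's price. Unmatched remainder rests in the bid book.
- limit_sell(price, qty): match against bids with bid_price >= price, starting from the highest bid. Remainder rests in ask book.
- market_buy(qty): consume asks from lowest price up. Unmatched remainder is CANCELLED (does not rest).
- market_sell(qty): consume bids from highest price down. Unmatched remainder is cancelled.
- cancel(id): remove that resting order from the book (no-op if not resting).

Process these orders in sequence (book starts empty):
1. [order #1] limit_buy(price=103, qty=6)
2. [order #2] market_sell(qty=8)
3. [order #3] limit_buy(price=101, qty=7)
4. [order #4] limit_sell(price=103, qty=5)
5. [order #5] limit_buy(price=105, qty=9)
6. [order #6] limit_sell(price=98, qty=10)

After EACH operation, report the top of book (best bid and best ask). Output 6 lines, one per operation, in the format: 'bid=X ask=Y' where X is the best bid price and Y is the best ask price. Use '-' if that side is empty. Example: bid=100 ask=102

Answer: bid=103 ask=-
bid=- ask=-
bid=101 ask=-
bid=101 ask=103
bid=105 ask=-
bid=101 ask=-

Derivation:
After op 1 [order #1] limit_buy(price=103, qty=6): fills=none; bids=[#1:6@103] asks=[-]
After op 2 [order #2] market_sell(qty=8): fills=#1x#2:6@103; bids=[-] asks=[-]
After op 3 [order #3] limit_buy(price=101, qty=7): fills=none; bids=[#3:7@101] asks=[-]
After op 4 [order #4] limit_sell(price=103, qty=5): fills=none; bids=[#3:7@101] asks=[#4:5@103]
After op 5 [order #5] limit_buy(price=105, qty=9): fills=#5x#4:5@103; bids=[#5:4@105 #3:7@101] asks=[-]
After op 6 [order #6] limit_sell(price=98, qty=10): fills=#5x#6:4@105 #3x#6:6@101; bids=[#3:1@101] asks=[-]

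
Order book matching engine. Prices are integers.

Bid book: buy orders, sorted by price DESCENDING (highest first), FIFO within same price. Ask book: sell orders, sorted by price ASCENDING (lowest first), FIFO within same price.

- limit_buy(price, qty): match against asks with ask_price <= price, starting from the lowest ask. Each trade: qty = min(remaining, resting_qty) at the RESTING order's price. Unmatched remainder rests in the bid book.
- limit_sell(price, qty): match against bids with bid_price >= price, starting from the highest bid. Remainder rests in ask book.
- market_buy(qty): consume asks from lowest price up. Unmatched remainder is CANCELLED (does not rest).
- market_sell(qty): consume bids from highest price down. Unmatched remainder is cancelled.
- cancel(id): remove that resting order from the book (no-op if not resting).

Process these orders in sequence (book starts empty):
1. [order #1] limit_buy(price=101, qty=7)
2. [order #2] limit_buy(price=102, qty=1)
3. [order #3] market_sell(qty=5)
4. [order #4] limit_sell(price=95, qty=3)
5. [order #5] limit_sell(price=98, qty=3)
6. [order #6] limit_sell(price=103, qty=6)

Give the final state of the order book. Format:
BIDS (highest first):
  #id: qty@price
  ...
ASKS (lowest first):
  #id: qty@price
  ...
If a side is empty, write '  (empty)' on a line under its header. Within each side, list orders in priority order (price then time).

After op 1 [order #1] limit_buy(price=101, qty=7): fills=none; bids=[#1:7@101] asks=[-]
After op 2 [order #2] limit_buy(price=102, qty=1): fills=none; bids=[#2:1@102 #1:7@101] asks=[-]
After op 3 [order #3] market_sell(qty=5): fills=#2x#3:1@102 #1x#3:4@101; bids=[#1:3@101] asks=[-]
After op 4 [order #4] limit_sell(price=95, qty=3): fills=#1x#4:3@101; bids=[-] asks=[-]
After op 5 [order #5] limit_sell(price=98, qty=3): fills=none; bids=[-] asks=[#5:3@98]
After op 6 [order #6] limit_sell(price=103, qty=6): fills=none; bids=[-] asks=[#5:3@98 #6:6@103]

Answer: BIDS (highest first):
  (empty)
ASKS (lowest first):
  #5: 3@98
  #6: 6@103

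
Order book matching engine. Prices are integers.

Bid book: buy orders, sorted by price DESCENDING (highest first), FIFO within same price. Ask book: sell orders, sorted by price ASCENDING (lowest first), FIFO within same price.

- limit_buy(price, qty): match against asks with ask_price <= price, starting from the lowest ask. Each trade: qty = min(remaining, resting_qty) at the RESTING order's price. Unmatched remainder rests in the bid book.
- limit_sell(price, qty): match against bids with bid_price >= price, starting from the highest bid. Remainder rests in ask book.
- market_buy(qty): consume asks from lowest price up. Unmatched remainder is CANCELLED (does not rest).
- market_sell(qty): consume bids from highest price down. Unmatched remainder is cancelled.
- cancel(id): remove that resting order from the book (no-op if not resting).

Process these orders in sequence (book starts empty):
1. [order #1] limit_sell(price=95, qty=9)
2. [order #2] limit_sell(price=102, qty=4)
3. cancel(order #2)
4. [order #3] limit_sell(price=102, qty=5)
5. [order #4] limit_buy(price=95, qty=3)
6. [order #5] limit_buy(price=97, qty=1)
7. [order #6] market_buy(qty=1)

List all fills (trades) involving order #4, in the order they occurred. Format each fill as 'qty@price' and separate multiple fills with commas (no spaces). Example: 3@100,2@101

Answer: 3@95

Derivation:
After op 1 [order #1] limit_sell(price=95, qty=9): fills=none; bids=[-] asks=[#1:9@95]
After op 2 [order #2] limit_sell(price=102, qty=4): fills=none; bids=[-] asks=[#1:9@95 #2:4@102]
After op 3 cancel(order #2): fills=none; bids=[-] asks=[#1:9@95]
After op 4 [order #3] limit_sell(price=102, qty=5): fills=none; bids=[-] asks=[#1:9@95 #3:5@102]
After op 5 [order #4] limit_buy(price=95, qty=3): fills=#4x#1:3@95; bids=[-] asks=[#1:6@95 #3:5@102]
After op 6 [order #5] limit_buy(price=97, qty=1): fills=#5x#1:1@95; bids=[-] asks=[#1:5@95 #3:5@102]
After op 7 [order #6] market_buy(qty=1): fills=#6x#1:1@95; bids=[-] asks=[#1:4@95 #3:5@102]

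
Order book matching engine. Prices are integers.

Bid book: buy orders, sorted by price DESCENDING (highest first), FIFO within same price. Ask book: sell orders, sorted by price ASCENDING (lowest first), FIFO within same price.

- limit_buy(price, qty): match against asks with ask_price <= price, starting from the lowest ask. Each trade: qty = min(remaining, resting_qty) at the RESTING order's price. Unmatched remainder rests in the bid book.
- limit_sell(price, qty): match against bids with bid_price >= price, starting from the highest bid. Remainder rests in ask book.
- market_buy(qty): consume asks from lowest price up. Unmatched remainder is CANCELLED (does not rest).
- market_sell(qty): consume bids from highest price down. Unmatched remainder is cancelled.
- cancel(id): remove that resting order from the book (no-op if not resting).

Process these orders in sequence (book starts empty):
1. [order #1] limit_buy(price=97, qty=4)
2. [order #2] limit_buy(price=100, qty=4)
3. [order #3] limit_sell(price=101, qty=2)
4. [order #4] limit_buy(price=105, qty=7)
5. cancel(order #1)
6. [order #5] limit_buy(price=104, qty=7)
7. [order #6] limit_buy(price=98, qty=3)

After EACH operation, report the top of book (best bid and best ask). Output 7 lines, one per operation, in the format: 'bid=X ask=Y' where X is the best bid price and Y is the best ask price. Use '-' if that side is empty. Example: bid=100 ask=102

Answer: bid=97 ask=-
bid=100 ask=-
bid=100 ask=101
bid=105 ask=-
bid=105 ask=-
bid=105 ask=-
bid=105 ask=-

Derivation:
After op 1 [order #1] limit_buy(price=97, qty=4): fills=none; bids=[#1:4@97] asks=[-]
After op 2 [order #2] limit_buy(price=100, qty=4): fills=none; bids=[#2:4@100 #1:4@97] asks=[-]
After op 3 [order #3] limit_sell(price=101, qty=2): fills=none; bids=[#2:4@100 #1:4@97] asks=[#3:2@101]
After op 4 [order #4] limit_buy(price=105, qty=7): fills=#4x#3:2@101; bids=[#4:5@105 #2:4@100 #1:4@97] asks=[-]
After op 5 cancel(order #1): fills=none; bids=[#4:5@105 #2:4@100] asks=[-]
After op 6 [order #5] limit_buy(price=104, qty=7): fills=none; bids=[#4:5@105 #5:7@104 #2:4@100] asks=[-]
After op 7 [order #6] limit_buy(price=98, qty=3): fills=none; bids=[#4:5@105 #5:7@104 #2:4@100 #6:3@98] asks=[-]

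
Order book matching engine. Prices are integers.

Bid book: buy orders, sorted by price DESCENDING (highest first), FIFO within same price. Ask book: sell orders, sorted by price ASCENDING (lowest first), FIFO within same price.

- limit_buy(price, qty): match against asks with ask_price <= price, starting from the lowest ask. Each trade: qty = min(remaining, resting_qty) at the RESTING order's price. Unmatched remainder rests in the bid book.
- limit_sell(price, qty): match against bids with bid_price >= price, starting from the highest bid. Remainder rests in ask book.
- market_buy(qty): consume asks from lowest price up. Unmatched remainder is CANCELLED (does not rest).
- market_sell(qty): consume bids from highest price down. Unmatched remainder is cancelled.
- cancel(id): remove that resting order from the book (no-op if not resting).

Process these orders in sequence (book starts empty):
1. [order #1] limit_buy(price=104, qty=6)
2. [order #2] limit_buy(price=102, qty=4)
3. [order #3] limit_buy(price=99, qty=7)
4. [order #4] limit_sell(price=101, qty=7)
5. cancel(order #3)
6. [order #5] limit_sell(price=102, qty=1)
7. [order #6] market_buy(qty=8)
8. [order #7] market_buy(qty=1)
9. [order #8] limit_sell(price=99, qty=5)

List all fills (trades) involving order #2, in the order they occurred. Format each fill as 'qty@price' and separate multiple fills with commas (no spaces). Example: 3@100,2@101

Answer: 1@102,1@102,2@102

Derivation:
After op 1 [order #1] limit_buy(price=104, qty=6): fills=none; bids=[#1:6@104] asks=[-]
After op 2 [order #2] limit_buy(price=102, qty=4): fills=none; bids=[#1:6@104 #2:4@102] asks=[-]
After op 3 [order #3] limit_buy(price=99, qty=7): fills=none; bids=[#1:6@104 #2:4@102 #3:7@99] asks=[-]
After op 4 [order #4] limit_sell(price=101, qty=7): fills=#1x#4:6@104 #2x#4:1@102; bids=[#2:3@102 #3:7@99] asks=[-]
After op 5 cancel(order #3): fills=none; bids=[#2:3@102] asks=[-]
After op 6 [order #5] limit_sell(price=102, qty=1): fills=#2x#5:1@102; bids=[#2:2@102] asks=[-]
After op 7 [order #6] market_buy(qty=8): fills=none; bids=[#2:2@102] asks=[-]
After op 8 [order #7] market_buy(qty=1): fills=none; bids=[#2:2@102] asks=[-]
After op 9 [order #8] limit_sell(price=99, qty=5): fills=#2x#8:2@102; bids=[-] asks=[#8:3@99]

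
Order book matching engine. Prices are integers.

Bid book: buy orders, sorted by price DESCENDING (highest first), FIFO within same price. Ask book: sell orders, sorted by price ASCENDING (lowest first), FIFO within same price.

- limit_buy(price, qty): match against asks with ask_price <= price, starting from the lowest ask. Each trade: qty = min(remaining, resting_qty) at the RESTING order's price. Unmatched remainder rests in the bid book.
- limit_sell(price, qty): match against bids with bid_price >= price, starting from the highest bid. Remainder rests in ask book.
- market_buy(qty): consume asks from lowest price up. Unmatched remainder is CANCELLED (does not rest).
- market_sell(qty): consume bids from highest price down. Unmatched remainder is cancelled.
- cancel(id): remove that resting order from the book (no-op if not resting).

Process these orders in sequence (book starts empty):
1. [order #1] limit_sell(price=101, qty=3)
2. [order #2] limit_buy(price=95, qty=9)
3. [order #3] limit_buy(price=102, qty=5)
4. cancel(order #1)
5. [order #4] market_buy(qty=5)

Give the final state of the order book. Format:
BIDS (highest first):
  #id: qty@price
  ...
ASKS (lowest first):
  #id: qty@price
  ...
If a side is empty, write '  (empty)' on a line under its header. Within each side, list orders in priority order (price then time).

After op 1 [order #1] limit_sell(price=101, qty=3): fills=none; bids=[-] asks=[#1:3@101]
After op 2 [order #2] limit_buy(price=95, qty=9): fills=none; bids=[#2:9@95] asks=[#1:3@101]
After op 3 [order #3] limit_buy(price=102, qty=5): fills=#3x#1:3@101; bids=[#3:2@102 #2:9@95] asks=[-]
After op 4 cancel(order #1): fills=none; bids=[#3:2@102 #2:9@95] asks=[-]
After op 5 [order #4] market_buy(qty=5): fills=none; bids=[#3:2@102 #2:9@95] asks=[-]

Answer: BIDS (highest first):
  #3: 2@102
  #2: 9@95
ASKS (lowest first):
  (empty)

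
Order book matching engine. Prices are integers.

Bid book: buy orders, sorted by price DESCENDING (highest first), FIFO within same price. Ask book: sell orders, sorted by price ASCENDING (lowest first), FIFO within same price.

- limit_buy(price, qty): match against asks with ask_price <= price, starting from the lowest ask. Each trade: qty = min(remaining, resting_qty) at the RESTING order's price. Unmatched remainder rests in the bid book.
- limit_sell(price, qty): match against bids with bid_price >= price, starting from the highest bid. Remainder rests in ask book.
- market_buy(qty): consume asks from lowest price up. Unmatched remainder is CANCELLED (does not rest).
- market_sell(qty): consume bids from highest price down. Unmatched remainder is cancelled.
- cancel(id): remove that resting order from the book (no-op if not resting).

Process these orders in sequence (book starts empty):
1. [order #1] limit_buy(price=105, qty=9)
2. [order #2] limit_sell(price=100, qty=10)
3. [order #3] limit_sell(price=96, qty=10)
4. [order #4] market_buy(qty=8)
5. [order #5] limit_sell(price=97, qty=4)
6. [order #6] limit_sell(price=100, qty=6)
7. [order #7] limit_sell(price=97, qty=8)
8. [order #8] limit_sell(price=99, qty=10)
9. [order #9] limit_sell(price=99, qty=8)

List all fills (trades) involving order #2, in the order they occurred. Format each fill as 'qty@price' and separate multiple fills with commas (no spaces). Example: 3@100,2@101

Answer: 9@105

Derivation:
After op 1 [order #1] limit_buy(price=105, qty=9): fills=none; bids=[#1:9@105] asks=[-]
After op 2 [order #2] limit_sell(price=100, qty=10): fills=#1x#2:9@105; bids=[-] asks=[#2:1@100]
After op 3 [order #3] limit_sell(price=96, qty=10): fills=none; bids=[-] asks=[#3:10@96 #2:1@100]
After op 4 [order #4] market_buy(qty=8): fills=#4x#3:8@96; bids=[-] asks=[#3:2@96 #2:1@100]
After op 5 [order #5] limit_sell(price=97, qty=4): fills=none; bids=[-] asks=[#3:2@96 #5:4@97 #2:1@100]
After op 6 [order #6] limit_sell(price=100, qty=6): fills=none; bids=[-] asks=[#3:2@96 #5:4@97 #2:1@100 #6:6@100]
After op 7 [order #7] limit_sell(price=97, qty=8): fills=none; bids=[-] asks=[#3:2@96 #5:4@97 #7:8@97 #2:1@100 #6:6@100]
After op 8 [order #8] limit_sell(price=99, qty=10): fills=none; bids=[-] asks=[#3:2@96 #5:4@97 #7:8@97 #8:10@99 #2:1@100 #6:6@100]
After op 9 [order #9] limit_sell(price=99, qty=8): fills=none; bids=[-] asks=[#3:2@96 #5:4@97 #7:8@97 #8:10@99 #9:8@99 #2:1@100 #6:6@100]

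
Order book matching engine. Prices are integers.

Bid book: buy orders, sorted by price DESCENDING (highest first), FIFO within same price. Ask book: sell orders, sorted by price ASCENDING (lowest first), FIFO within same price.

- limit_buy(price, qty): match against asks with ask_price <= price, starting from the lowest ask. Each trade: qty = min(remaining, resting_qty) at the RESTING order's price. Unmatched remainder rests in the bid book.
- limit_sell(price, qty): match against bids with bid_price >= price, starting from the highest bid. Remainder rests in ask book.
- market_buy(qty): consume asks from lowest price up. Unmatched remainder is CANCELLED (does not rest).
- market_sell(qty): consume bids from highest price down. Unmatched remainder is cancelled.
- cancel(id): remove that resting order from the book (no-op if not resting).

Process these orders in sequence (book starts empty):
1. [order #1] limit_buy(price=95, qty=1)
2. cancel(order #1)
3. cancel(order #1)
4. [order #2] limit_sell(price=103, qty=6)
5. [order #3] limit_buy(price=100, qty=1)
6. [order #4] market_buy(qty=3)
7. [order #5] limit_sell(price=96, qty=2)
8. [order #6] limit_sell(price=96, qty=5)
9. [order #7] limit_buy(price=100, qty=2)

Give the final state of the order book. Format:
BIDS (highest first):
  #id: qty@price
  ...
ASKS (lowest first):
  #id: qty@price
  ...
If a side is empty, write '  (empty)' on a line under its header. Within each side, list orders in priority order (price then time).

After op 1 [order #1] limit_buy(price=95, qty=1): fills=none; bids=[#1:1@95] asks=[-]
After op 2 cancel(order #1): fills=none; bids=[-] asks=[-]
After op 3 cancel(order #1): fills=none; bids=[-] asks=[-]
After op 4 [order #2] limit_sell(price=103, qty=6): fills=none; bids=[-] asks=[#2:6@103]
After op 5 [order #3] limit_buy(price=100, qty=1): fills=none; bids=[#3:1@100] asks=[#2:6@103]
After op 6 [order #4] market_buy(qty=3): fills=#4x#2:3@103; bids=[#3:1@100] asks=[#2:3@103]
After op 7 [order #5] limit_sell(price=96, qty=2): fills=#3x#5:1@100; bids=[-] asks=[#5:1@96 #2:3@103]
After op 8 [order #6] limit_sell(price=96, qty=5): fills=none; bids=[-] asks=[#5:1@96 #6:5@96 #2:3@103]
After op 9 [order #7] limit_buy(price=100, qty=2): fills=#7x#5:1@96 #7x#6:1@96; bids=[-] asks=[#6:4@96 #2:3@103]

Answer: BIDS (highest first):
  (empty)
ASKS (lowest first):
  #6: 4@96
  #2: 3@103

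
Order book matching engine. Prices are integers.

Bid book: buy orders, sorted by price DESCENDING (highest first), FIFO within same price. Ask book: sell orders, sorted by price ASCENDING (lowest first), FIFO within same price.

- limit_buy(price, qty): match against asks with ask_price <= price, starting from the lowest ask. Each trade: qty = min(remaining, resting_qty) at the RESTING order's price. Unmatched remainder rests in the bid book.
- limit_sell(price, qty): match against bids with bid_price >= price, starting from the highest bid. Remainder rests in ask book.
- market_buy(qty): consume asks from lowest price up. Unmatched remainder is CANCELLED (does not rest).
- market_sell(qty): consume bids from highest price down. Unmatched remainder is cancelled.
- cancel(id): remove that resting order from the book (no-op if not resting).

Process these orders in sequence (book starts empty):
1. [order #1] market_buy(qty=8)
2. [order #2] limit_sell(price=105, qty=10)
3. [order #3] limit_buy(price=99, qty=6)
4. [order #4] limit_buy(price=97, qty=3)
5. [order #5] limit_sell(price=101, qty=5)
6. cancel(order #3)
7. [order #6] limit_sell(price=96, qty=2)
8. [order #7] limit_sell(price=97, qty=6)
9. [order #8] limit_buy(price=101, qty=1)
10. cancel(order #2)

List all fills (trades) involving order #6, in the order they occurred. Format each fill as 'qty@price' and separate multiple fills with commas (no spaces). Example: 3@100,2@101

After op 1 [order #1] market_buy(qty=8): fills=none; bids=[-] asks=[-]
After op 2 [order #2] limit_sell(price=105, qty=10): fills=none; bids=[-] asks=[#2:10@105]
After op 3 [order #3] limit_buy(price=99, qty=6): fills=none; bids=[#3:6@99] asks=[#2:10@105]
After op 4 [order #4] limit_buy(price=97, qty=3): fills=none; bids=[#3:6@99 #4:3@97] asks=[#2:10@105]
After op 5 [order #5] limit_sell(price=101, qty=5): fills=none; bids=[#3:6@99 #4:3@97] asks=[#5:5@101 #2:10@105]
After op 6 cancel(order #3): fills=none; bids=[#4:3@97] asks=[#5:5@101 #2:10@105]
After op 7 [order #6] limit_sell(price=96, qty=2): fills=#4x#6:2@97; bids=[#4:1@97] asks=[#5:5@101 #2:10@105]
After op 8 [order #7] limit_sell(price=97, qty=6): fills=#4x#7:1@97; bids=[-] asks=[#7:5@97 #5:5@101 #2:10@105]
After op 9 [order #8] limit_buy(price=101, qty=1): fills=#8x#7:1@97; bids=[-] asks=[#7:4@97 #5:5@101 #2:10@105]
After op 10 cancel(order #2): fills=none; bids=[-] asks=[#7:4@97 #5:5@101]

Answer: 2@97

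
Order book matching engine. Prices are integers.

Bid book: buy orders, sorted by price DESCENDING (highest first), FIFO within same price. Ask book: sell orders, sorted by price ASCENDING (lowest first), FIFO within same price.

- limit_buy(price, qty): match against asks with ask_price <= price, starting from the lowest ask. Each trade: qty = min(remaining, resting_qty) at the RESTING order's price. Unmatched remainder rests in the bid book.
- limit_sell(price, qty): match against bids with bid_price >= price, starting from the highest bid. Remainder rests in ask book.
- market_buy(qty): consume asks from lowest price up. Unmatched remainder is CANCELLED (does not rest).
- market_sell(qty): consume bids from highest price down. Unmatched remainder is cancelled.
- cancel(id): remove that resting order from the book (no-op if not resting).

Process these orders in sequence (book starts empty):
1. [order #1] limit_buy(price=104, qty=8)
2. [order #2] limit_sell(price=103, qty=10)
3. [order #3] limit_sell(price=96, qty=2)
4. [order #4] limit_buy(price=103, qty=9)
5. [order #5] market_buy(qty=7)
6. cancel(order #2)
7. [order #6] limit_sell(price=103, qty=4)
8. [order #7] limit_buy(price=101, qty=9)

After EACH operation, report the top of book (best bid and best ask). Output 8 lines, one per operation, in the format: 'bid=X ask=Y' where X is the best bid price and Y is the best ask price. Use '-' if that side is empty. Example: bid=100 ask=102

Answer: bid=104 ask=-
bid=- ask=103
bid=- ask=96
bid=103 ask=-
bid=103 ask=-
bid=103 ask=-
bid=103 ask=-
bid=103 ask=-

Derivation:
After op 1 [order #1] limit_buy(price=104, qty=8): fills=none; bids=[#1:8@104] asks=[-]
After op 2 [order #2] limit_sell(price=103, qty=10): fills=#1x#2:8@104; bids=[-] asks=[#2:2@103]
After op 3 [order #3] limit_sell(price=96, qty=2): fills=none; bids=[-] asks=[#3:2@96 #2:2@103]
After op 4 [order #4] limit_buy(price=103, qty=9): fills=#4x#3:2@96 #4x#2:2@103; bids=[#4:5@103] asks=[-]
After op 5 [order #5] market_buy(qty=7): fills=none; bids=[#4:5@103] asks=[-]
After op 6 cancel(order #2): fills=none; bids=[#4:5@103] asks=[-]
After op 7 [order #6] limit_sell(price=103, qty=4): fills=#4x#6:4@103; bids=[#4:1@103] asks=[-]
After op 8 [order #7] limit_buy(price=101, qty=9): fills=none; bids=[#4:1@103 #7:9@101] asks=[-]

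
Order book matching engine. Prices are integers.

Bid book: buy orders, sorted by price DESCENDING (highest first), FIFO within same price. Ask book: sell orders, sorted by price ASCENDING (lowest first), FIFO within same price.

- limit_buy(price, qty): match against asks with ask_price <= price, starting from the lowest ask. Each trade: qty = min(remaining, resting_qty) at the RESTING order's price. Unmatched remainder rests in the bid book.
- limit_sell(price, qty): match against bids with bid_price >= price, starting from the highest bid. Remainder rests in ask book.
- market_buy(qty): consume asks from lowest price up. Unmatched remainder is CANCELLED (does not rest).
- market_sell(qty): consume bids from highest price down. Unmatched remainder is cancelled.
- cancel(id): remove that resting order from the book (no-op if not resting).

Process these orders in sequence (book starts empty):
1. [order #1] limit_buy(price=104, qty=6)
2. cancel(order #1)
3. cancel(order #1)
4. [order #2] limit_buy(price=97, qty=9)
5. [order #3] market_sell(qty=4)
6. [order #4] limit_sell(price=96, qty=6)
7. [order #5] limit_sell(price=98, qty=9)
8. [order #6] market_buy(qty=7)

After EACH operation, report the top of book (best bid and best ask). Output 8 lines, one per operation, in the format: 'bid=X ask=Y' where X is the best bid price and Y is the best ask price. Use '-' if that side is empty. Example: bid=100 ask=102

After op 1 [order #1] limit_buy(price=104, qty=6): fills=none; bids=[#1:6@104] asks=[-]
After op 2 cancel(order #1): fills=none; bids=[-] asks=[-]
After op 3 cancel(order #1): fills=none; bids=[-] asks=[-]
After op 4 [order #2] limit_buy(price=97, qty=9): fills=none; bids=[#2:9@97] asks=[-]
After op 5 [order #3] market_sell(qty=4): fills=#2x#3:4@97; bids=[#2:5@97] asks=[-]
After op 6 [order #4] limit_sell(price=96, qty=6): fills=#2x#4:5@97; bids=[-] asks=[#4:1@96]
After op 7 [order #5] limit_sell(price=98, qty=9): fills=none; bids=[-] asks=[#4:1@96 #5:9@98]
After op 8 [order #6] market_buy(qty=7): fills=#6x#4:1@96 #6x#5:6@98; bids=[-] asks=[#5:3@98]

Answer: bid=104 ask=-
bid=- ask=-
bid=- ask=-
bid=97 ask=-
bid=97 ask=-
bid=- ask=96
bid=- ask=96
bid=- ask=98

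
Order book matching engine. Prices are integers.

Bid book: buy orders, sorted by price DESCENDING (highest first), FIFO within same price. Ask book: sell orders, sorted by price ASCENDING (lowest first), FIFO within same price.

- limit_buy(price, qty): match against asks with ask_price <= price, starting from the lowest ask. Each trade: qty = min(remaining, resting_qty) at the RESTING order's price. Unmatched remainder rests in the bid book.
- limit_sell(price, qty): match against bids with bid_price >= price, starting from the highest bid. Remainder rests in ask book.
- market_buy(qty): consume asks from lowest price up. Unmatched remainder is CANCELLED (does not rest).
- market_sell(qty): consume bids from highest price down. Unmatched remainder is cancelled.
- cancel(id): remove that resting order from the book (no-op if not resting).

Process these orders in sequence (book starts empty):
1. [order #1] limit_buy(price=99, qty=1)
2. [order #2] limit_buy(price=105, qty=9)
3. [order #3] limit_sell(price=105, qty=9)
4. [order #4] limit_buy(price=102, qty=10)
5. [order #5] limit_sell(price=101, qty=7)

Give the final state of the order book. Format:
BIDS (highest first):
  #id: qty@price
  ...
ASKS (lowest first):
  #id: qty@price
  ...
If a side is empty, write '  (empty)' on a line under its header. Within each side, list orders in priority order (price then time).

After op 1 [order #1] limit_buy(price=99, qty=1): fills=none; bids=[#1:1@99] asks=[-]
After op 2 [order #2] limit_buy(price=105, qty=9): fills=none; bids=[#2:9@105 #1:1@99] asks=[-]
After op 3 [order #3] limit_sell(price=105, qty=9): fills=#2x#3:9@105; bids=[#1:1@99] asks=[-]
After op 4 [order #4] limit_buy(price=102, qty=10): fills=none; bids=[#4:10@102 #1:1@99] asks=[-]
After op 5 [order #5] limit_sell(price=101, qty=7): fills=#4x#5:7@102; bids=[#4:3@102 #1:1@99] asks=[-]

Answer: BIDS (highest first):
  #4: 3@102
  #1: 1@99
ASKS (lowest first):
  (empty)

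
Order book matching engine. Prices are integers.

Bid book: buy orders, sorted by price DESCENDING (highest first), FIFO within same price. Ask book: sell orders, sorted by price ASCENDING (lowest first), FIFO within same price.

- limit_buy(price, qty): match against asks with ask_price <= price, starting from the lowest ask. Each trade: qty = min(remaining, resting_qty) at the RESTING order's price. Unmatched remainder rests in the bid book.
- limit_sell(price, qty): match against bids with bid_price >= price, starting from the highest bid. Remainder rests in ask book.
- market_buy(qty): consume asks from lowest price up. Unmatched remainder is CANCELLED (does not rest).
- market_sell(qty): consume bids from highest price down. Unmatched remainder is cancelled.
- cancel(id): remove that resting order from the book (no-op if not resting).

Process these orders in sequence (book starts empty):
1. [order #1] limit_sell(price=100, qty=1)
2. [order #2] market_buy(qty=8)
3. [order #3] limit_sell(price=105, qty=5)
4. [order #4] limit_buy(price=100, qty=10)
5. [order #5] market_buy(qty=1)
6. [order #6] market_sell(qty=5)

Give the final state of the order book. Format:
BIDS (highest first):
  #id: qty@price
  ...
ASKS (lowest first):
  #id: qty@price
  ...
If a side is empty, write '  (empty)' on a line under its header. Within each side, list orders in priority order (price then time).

Answer: BIDS (highest first):
  #4: 5@100
ASKS (lowest first):
  #3: 4@105

Derivation:
After op 1 [order #1] limit_sell(price=100, qty=1): fills=none; bids=[-] asks=[#1:1@100]
After op 2 [order #2] market_buy(qty=8): fills=#2x#1:1@100; bids=[-] asks=[-]
After op 3 [order #3] limit_sell(price=105, qty=5): fills=none; bids=[-] asks=[#3:5@105]
After op 4 [order #4] limit_buy(price=100, qty=10): fills=none; bids=[#4:10@100] asks=[#3:5@105]
After op 5 [order #5] market_buy(qty=1): fills=#5x#3:1@105; bids=[#4:10@100] asks=[#3:4@105]
After op 6 [order #6] market_sell(qty=5): fills=#4x#6:5@100; bids=[#4:5@100] asks=[#3:4@105]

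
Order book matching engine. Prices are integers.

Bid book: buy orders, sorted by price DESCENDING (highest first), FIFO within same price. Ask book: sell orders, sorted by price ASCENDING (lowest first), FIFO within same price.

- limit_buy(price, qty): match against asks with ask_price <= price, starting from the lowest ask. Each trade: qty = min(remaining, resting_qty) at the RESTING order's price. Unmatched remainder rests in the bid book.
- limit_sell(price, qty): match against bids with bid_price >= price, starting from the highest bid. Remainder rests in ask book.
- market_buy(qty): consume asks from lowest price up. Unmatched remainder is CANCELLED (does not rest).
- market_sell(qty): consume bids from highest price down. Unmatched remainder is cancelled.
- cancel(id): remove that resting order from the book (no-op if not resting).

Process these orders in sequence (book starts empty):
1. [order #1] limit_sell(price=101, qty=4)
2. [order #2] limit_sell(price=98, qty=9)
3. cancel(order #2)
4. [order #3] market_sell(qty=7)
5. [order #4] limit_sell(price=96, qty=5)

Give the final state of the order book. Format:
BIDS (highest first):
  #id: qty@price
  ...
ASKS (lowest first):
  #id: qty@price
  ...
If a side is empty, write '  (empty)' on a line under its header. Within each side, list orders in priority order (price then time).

Answer: BIDS (highest first):
  (empty)
ASKS (lowest first):
  #4: 5@96
  #1: 4@101

Derivation:
After op 1 [order #1] limit_sell(price=101, qty=4): fills=none; bids=[-] asks=[#1:4@101]
After op 2 [order #2] limit_sell(price=98, qty=9): fills=none; bids=[-] asks=[#2:9@98 #1:4@101]
After op 3 cancel(order #2): fills=none; bids=[-] asks=[#1:4@101]
After op 4 [order #3] market_sell(qty=7): fills=none; bids=[-] asks=[#1:4@101]
After op 5 [order #4] limit_sell(price=96, qty=5): fills=none; bids=[-] asks=[#4:5@96 #1:4@101]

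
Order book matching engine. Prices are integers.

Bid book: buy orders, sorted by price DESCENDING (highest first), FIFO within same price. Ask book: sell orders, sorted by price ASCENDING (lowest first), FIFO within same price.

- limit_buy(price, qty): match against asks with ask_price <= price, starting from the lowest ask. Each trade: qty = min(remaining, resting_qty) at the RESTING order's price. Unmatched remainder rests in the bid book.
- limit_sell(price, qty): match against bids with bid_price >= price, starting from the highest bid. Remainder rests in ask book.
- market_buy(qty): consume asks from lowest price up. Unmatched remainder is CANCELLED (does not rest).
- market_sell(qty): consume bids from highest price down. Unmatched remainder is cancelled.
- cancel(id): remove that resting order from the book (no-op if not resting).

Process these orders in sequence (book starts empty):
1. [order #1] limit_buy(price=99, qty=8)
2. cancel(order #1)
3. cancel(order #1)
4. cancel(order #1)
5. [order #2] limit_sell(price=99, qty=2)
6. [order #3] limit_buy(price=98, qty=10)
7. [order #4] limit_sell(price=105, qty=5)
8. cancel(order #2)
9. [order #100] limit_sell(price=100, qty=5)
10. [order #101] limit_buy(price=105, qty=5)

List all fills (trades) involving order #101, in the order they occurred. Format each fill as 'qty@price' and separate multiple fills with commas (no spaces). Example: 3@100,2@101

After op 1 [order #1] limit_buy(price=99, qty=8): fills=none; bids=[#1:8@99] asks=[-]
After op 2 cancel(order #1): fills=none; bids=[-] asks=[-]
After op 3 cancel(order #1): fills=none; bids=[-] asks=[-]
After op 4 cancel(order #1): fills=none; bids=[-] asks=[-]
After op 5 [order #2] limit_sell(price=99, qty=2): fills=none; bids=[-] asks=[#2:2@99]
After op 6 [order #3] limit_buy(price=98, qty=10): fills=none; bids=[#3:10@98] asks=[#2:2@99]
After op 7 [order #4] limit_sell(price=105, qty=5): fills=none; bids=[#3:10@98] asks=[#2:2@99 #4:5@105]
After op 8 cancel(order #2): fills=none; bids=[#3:10@98] asks=[#4:5@105]
After op 9 [order #100] limit_sell(price=100, qty=5): fills=none; bids=[#3:10@98] asks=[#100:5@100 #4:5@105]
After op 10 [order #101] limit_buy(price=105, qty=5): fills=#101x#100:5@100; bids=[#3:10@98] asks=[#4:5@105]

Answer: 5@100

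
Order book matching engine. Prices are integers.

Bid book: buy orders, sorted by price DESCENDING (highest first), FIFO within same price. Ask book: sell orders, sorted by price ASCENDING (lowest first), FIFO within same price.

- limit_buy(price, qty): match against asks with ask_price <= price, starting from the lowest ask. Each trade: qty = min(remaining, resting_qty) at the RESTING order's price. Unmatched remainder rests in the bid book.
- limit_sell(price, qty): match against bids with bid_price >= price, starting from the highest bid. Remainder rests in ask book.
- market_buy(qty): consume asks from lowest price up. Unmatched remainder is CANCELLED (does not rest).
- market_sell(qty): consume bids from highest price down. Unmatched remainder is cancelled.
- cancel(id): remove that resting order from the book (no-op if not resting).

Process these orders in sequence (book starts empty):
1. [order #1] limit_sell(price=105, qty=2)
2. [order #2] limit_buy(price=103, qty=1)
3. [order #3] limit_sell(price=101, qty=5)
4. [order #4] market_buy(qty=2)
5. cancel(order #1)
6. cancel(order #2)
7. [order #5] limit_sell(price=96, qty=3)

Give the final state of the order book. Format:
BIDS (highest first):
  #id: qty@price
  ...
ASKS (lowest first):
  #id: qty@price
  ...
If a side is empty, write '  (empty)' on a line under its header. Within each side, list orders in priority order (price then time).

Answer: BIDS (highest first):
  (empty)
ASKS (lowest first):
  #5: 3@96
  #3: 2@101

Derivation:
After op 1 [order #1] limit_sell(price=105, qty=2): fills=none; bids=[-] asks=[#1:2@105]
After op 2 [order #2] limit_buy(price=103, qty=1): fills=none; bids=[#2:1@103] asks=[#1:2@105]
After op 3 [order #3] limit_sell(price=101, qty=5): fills=#2x#3:1@103; bids=[-] asks=[#3:4@101 #1:2@105]
After op 4 [order #4] market_buy(qty=2): fills=#4x#3:2@101; bids=[-] asks=[#3:2@101 #1:2@105]
After op 5 cancel(order #1): fills=none; bids=[-] asks=[#3:2@101]
After op 6 cancel(order #2): fills=none; bids=[-] asks=[#3:2@101]
After op 7 [order #5] limit_sell(price=96, qty=3): fills=none; bids=[-] asks=[#5:3@96 #3:2@101]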